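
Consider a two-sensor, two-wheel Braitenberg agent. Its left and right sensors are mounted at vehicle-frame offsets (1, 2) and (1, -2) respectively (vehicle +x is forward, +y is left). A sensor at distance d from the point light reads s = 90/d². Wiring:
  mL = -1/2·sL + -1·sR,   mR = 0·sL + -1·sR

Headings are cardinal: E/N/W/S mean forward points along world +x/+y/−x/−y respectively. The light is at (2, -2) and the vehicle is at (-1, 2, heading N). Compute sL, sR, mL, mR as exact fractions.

left sensor world pos  = (-3, 3); dL² = 50
right sensor world pos = (1, 3); dR² = 26
sL = 90/50 = 9/5
sR = 90/26 = 45/13
mL = -1/2·sL + -1·sR = -567/130
mR = 0·sL + -1·sR = -45/13

9/5 45/13 -567/130 -45/13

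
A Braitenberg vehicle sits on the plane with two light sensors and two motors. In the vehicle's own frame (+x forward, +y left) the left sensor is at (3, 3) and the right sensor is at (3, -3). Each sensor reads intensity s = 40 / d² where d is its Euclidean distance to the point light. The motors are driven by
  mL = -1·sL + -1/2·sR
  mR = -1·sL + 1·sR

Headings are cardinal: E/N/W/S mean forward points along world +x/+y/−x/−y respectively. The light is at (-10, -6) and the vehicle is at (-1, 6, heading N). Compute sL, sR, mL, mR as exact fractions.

40/261 40/369 -740/3567 -160/3567

left sensor world pos  = (-4, 9); dL² = 261
right sensor world pos = (2, 9); dR² = 369
sL = 40/261 = 40/261
sR = 40/369 = 40/369
mL = -1·sL + -1/2·sR = -740/3567
mR = -1·sL + 1·sR = -160/3567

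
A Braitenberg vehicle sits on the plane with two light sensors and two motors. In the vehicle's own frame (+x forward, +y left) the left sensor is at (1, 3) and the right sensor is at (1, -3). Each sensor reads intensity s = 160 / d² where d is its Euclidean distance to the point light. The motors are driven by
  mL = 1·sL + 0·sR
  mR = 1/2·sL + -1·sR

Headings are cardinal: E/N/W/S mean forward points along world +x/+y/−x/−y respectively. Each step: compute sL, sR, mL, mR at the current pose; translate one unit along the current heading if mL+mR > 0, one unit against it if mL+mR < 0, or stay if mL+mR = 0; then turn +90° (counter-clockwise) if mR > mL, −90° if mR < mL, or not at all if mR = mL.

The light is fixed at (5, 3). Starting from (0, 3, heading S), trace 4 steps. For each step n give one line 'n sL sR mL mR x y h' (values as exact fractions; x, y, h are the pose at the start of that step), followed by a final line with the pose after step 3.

0 32 32/13 32 176/13 0 3 S
1 40/13 4 40/13 -32/13 0 2 W
2 160/81 160/9 160/81 -1360/81 -1 2 N
3 80/13 16/5 80/13 -8/65 -1 1 E
final 0 1 S

n=0: pose=(0,3,S); sL=32, sR=32/13; mL=32, mR=176/13; mL+mR=592/13 → advance +1; mR−mL=-240/13 → turn -1·90°
n=1: pose=(0,2,W); sL=40/13, sR=4; mL=40/13, mR=-32/13; mL+mR=8/13 → advance +1; mR−mL=-72/13 → turn -1·90°
n=2: pose=(-1,2,N); sL=160/81, sR=160/9; mL=160/81, mR=-1360/81; mL+mR=-400/27 → advance -1; mR−mL=-1520/81 → turn -1·90°
n=3: pose=(-1,1,E); sL=80/13, sR=16/5; mL=80/13, mR=-8/65; mL+mR=392/65 → advance +1; mR−mL=-408/65 → turn -1·90°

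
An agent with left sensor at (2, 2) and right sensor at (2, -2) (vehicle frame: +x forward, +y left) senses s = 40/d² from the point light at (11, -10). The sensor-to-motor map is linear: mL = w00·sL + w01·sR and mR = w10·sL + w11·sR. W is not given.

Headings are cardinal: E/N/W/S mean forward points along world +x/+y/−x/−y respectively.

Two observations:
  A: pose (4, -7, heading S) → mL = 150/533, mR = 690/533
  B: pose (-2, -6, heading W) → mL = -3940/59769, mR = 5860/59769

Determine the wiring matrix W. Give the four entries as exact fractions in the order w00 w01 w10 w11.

obs A: pose=(4,-7,S) → sL=20/13, sR=20/41, mL=150/533, mR=690/533
obs B: pose=(-2,-6,W) → sL=40/229, sR=40/261, mL=-3940/59769, mR=5860/59769
sensor matrix S = [[20/13, 20/41], [40/229, 40/261]]; det S = 4796800/31856877
solve [mL_A; mL_B] = S·[w00; w01] and [mR_A; mR_B] = S·[w10; w11]:
  w00 = 1/2, w01 = -1, w10 = 1, w11 = -1/2

1/2 -1 1 -1/2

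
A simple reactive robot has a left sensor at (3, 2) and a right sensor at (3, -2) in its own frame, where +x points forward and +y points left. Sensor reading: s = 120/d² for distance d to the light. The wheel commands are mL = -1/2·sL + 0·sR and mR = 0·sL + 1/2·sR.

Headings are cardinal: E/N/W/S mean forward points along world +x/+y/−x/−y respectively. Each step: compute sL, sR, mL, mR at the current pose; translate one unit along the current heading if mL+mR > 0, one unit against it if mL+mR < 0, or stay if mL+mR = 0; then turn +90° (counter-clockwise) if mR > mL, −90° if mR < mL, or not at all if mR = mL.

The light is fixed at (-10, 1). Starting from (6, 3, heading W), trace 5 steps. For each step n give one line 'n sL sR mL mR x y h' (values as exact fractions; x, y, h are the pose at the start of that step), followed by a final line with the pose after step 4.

n=0: pose=(6,3,W); sL=120/169, sR=24/37; mL=-60/169, mR=12/37; mL+mR=-192/6253 → advance -1; mR−mL=4248/6253 → turn +1·90°
n=1: pose=(7,3,S); sL=60/181, sR=60/113; mL=-30/181, mR=30/113; mL+mR=2040/20453 → advance +1; mR−mL=8820/20453 → turn +1·90°
n=2: pose=(7,2,E); sL=120/409, sR=120/401; mL=-60/409, mR=60/401; mL+mR=480/164009 → advance +1; mR−mL=48600/164009 → turn +1·90°
n=3: pose=(8,2,N); sL=15/34, sR=15/52; mL=-15/68, mR=15/104; mL+mR=-135/1768 → advance -1; mR−mL=645/1768 → turn +1·90°
n=4: pose=(8,1,W); sL=120/229, sR=120/229; mL=-60/229, mR=60/229; mL+mR=0 → advance +0; mR−mL=120/229 → turn +1·90°

0 120/169 24/37 -60/169 12/37 6 3 W
1 60/181 60/113 -30/181 30/113 7 3 S
2 120/409 120/401 -60/409 60/401 7 2 E
3 15/34 15/52 -15/68 15/104 8 2 N
4 120/229 120/229 -60/229 60/229 8 1 W
final 8 1 S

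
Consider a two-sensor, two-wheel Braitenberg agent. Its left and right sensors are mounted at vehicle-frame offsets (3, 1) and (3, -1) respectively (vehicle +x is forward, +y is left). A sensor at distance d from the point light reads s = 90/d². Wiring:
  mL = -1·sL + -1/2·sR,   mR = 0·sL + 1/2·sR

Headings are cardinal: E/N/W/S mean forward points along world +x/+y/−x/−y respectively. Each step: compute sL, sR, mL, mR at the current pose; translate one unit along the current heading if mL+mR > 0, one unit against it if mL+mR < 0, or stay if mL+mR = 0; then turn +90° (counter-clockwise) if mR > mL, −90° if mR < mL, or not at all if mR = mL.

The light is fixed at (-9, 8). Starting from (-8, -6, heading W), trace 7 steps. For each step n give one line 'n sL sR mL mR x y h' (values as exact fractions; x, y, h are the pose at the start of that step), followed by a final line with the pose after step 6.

n=0: pose=(-8,-6,W); sL=90/229, sR=90/173; mL=-25875/39617, mR=45/173; mL+mR=-90/229 → advance -1; mR−mL=36180/39617 → turn +1·90°
n=1: pose=(-7,-6,S); sL=45/149, sR=9/29; mL=-3951/8642, mR=9/58; mL+mR=-45/149 → advance -1; mR−mL=2646/4321 → turn +1·90°
n=2: pose=(-7,-5,E); sL=90/169, sR=90/221; mL=-2115/2873, mR=45/221; mL+mR=-90/169 → advance -1; mR−mL=2700/2873 → turn +1·90°
n=3: pose=(-8,-5,N); sL=9/10, sR=45/52; mL=-693/520, mR=45/104; mL+mR=-9/10 → advance -1; mR−mL=459/260 → turn +1·90°
n=4: pose=(-8,-6,W); sL=90/229, sR=90/173; mL=-25875/39617, mR=45/173; mL+mR=-90/229 → advance -1; mR−mL=36180/39617 → turn +1·90°
n=5: pose=(-7,-6,S); sL=45/149, sR=9/29; mL=-3951/8642, mR=9/58; mL+mR=-45/149 → advance -1; mR−mL=2646/4321 → turn +1·90°
n=6: pose=(-7,-5,E); sL=90/169, sR=90/221; mL=-2115/2873, mR=45/221; mL+mR=-90/169 → advance -1; mR−mL=2700/2873 → turn +1·90°

0 90/229 90/173 -25875/39617 45/173 -8 -6 W
1 45/149 9/29 -3951/8642 9/58 -7 -6 S
2 90/169 90/221 -2115/2873 45/221 -7 -5 E
3 9/10 45/52 -693/520 45/104 -8 -5 N
4 90/229 90/173 -25875/39617 45/173 -8 -6 W
5 45/149 9/29 -3951/8642 9/58 -7 -6 S
6 90/169 90/221 -2115/2873 45/221 -7 -5 E
final -8 -5 N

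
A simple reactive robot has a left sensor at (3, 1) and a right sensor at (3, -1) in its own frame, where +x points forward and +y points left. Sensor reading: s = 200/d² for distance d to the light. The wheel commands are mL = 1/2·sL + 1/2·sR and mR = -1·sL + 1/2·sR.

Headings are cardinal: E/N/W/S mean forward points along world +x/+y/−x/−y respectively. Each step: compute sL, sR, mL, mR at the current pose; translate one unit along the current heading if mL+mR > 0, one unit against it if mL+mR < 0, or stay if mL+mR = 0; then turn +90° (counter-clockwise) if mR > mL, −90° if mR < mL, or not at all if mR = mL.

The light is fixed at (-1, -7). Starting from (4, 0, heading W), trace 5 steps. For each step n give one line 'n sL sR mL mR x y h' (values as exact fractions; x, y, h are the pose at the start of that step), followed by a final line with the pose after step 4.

n=0: pose=(4,0,W); sL=5, sR=50/17; mL=135/34, mR=-60/17; mL+mR=15/34 → advance +1; mR−mL=-15/2 → turn -1·90°
n=1: pose=(3,0,N); sL=200/109, sR=8/5; mL=936/545, mR=-564/545; mL+mR=372/545 → advance +1; mR−mL=-300/109 → turn -1·90°
n=2: pose=(3,1,E); sL=20/13, sR=100/49; mL=1140/637, mR=-330/637; mL+mR=810/637 → advance +1; mR−mL=-30/13 → turn -1·90°
n=3: pose=(4,1,S); sL=200/61, sR=200/41; mL=10200/2501, mR=-2100/2501; mL+mR=8100/2501 → advance +1; mR−mL=-300/61 → turn -1·90°
n=4: pose=(4,0,W); sL=5, sR=50/17; mL=135/34, mR=-60/17; mL+mR=15/34 → advance +1; mR−mL=-15/2 → turn -1·90°

0 5 50/17 135/34 -60/17 4 0 W
1 200/109 8/5 936/545 -564/545 3 0 N
2 20/13 100/49 1140/637 -330/637 3 1 E
3 200/61 200/41 10200/2501 -2100/2501 4 1 S
4 5 50/17 135/34 -60/17 4 0 W
final 3 0 N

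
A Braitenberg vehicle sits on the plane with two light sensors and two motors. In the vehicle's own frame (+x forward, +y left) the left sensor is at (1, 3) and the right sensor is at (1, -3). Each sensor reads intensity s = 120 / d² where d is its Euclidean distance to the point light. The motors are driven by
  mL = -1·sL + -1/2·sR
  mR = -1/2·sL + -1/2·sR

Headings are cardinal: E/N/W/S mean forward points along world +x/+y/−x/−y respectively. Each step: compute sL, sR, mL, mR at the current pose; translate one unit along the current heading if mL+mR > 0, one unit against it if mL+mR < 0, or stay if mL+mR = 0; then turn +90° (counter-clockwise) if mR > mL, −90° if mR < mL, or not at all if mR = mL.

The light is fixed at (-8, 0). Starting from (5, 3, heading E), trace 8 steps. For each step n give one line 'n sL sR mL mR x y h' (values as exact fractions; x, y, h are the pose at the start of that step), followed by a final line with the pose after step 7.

0 15/29 30/49 -1170/1421 -1605/2842 5 3 E
1 120/97 120/241 -34740/23377 -20280/23377 4 3 N
2 60/61 60/73 -6210/4453 -4020/4453 4 2 W
3 120/257 120/101 -27540/25957 -21480/25957 5 2 S
4 15/29 30/49 -1170/1421 -1605/2842 5 3 E
5 120/97 120/241 -34740/23377 -20280/23377 4 3 N
6 60/61 60/73 -6210/4453 -4020/4453 4 2 W
7 120/257 120/101 -27540/25957 -21480/25957 5 2 S
final 5 3 E

n=0: pose=(5,3,E); sL=15/29, sR=30/49; mL=-1170/1421, mR=-1605/2842; mL+mR=-3945/2842 → advance -1; mR−mL=15/58 → turn +1·90°
n=1: pose=(4,3,N); sL=120/97, sR=120/241; mL=-34740/23377, mR=-20280/23377; mL+mR=-55020/23377 → advance -1; mR−mL=60/97 → turn +1·90°
n=2: pose=(4,2,W); sL=60/61, sR=60/73; mL=-6210/4453, mR=-4020/4453; mL+mR=-10230/4453 → advance -1; mR−mL=30/61 → turn +1·90°
n=3: pose=(5,2,S); sL=120/257, sR=120/101; mL=-27540/25957, mR=-21480/25957; mL+mR=-49020/25957 → advance -1; mR−mL=60/257 → turn +1·90°
n=4: pose=(5,3,E); sL=15/29, sR=30/49; mL=-1170/1421, mR=-1605/2842; mL+mR=-3945/2842 → advance -1; mR−mL=15/58 → turn +1·90°
n=5: pose=(4,3,N); sL=120/97, sR=120/241; mL=-34740/23377, mR=-20280/23377; mL+mR=-55020/23377 → advance -1; mR−mL=60/97 → turn +1·90°
n=6: pose=(4,2,W); sL=60/61, sR=60/73; mL=-6210/4453, mR=-4020/4453; mL+mR=-10230/4453 → advance -1; mR−mL=30/61 → turn +1·90°
n=7: pose=(5,2,S); sL=120/257, sR=120/101; mL=-27540/25957, mR=-21480/25957; mL+mR=-49020/25957 → advance -1; mR−mL=60/257 → turn +1·90°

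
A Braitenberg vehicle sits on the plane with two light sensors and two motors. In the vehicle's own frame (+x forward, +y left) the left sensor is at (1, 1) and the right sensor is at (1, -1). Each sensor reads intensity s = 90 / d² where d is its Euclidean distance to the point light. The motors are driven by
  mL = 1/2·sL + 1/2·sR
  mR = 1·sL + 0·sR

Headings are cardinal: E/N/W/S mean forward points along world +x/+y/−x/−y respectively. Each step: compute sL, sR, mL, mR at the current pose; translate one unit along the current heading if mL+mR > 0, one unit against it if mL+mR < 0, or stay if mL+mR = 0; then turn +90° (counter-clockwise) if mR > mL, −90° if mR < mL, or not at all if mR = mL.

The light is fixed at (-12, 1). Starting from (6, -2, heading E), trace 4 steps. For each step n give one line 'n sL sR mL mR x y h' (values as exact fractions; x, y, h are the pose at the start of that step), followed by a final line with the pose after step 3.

n=0: pose=(6,-2,E); sL=18/73, sR=90/377; mL=6678/27521, mR=18/73; mL+mR=13464/27521 → advance +1; mR−mL=108/27521 → turn +1·90°
n=1: pose=(7,-2,N); sL=45/164, sR=45/202; mL=8235/33128, mR=45/164; mL+mR=17325/33128 → advance +1; mR−mL=855/33128 → turn +1·90°
n=2: pose=(7,-1,W); sL=10/37, sR=18/65; mL=658/2405, mR=10/37; mL+mR=1308/2405 → advance +1; mR−mL=-8/2405 → turn -1·90°
n=3: pose=(6,-1,N); sL=9/29, sR=45/181; mL=1467/5249, mR=9/29; mL+mR=3096/5249 → advance +1; mR−mL=162/5249 → turn +1·90°

0 18/73 90/377 6678/27521 18/73 6 -2 E
1 45/164 45/202 8235/33128 45/164 7 -2 N
2 10/37 18/65 658/2405 10/37 7 -1 W
3 9/29 45/181 1467/5249 9/29 6 -1 N
final 6 0 W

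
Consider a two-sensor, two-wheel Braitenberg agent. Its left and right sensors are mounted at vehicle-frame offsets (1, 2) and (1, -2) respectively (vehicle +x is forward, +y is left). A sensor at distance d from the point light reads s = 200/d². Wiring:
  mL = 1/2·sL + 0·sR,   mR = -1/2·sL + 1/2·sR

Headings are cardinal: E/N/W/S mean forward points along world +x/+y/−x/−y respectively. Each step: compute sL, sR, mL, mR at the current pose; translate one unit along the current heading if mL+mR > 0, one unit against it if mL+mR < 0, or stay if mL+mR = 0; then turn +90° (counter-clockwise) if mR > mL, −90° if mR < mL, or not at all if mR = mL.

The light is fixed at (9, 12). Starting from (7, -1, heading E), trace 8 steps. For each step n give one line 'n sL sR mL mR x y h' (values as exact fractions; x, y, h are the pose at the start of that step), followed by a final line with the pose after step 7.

n=0: pose=(7,-1,E); sL=100/61, sR=100/113; mL=50/61, mR=-2600/6893; mL+mR=50/113 → advance +1; mR−mL=-8250/6893 → turn -1·90°
n=1: pose=(8,-1,S); sL=200/197, sR=40/41; mL=100/197, mR=-160/8077; mL+mR=20/41 → advance +1; mR−mL=-4260/8077 → turn -1·90°
n=2: pose=(8,-2,W); sL=10/13, sR=50/37; mL=5/13, mR=140/481; mL+mR=25/37 → advance +1; mR−mL=-45/481 → turn -1·90°
n=3: pose=(7,-2,N); sL=40/37, sR=200/169; mL=20/37, mR=320/6253; mL+mR=100/169 → advance +1; mR−mL=-3060/6253 → turn -1·90°
n=4: pose=(7,-1,E); sL=100/61, sR=100/113; mL=50/61, mR=-2600/6893; mL+mR=50/113 → advance +1; mR−mL=-8250/6893 → turn -1·90°
n=5: pose=(8,-1,S); sL=200/197, sR=40/41; mL=100/197, mR=-160/8077; mL+mR=20/41 → advance +1; mR−mL=-4260/8077 → turn -1·90°
n=6: pose=(8,-2,W); sL=10/13, sR=50/37; mL=5/13, mR=140/481; mL+mR=25/37 → advance +1; mR−mL=-45/481 → turn -1·90°
n=7: pose=(7,-2,N); sL=40/37, sR=200/169; mL=20/37, mR=320/6253; mL+mR=100/169 → advance +1; mR−mL=-3060/6253 → turn -1·90°

0 100/61 100/113 50/61 -2600/6893 7 -1 E
1 200/197 40/41 100/197 -160/8077 8 -1 S
2 10/13 50/37 5/13 140/481 8 -2 W
3 40/37 200/169 20/37 320/6253 7 -2 N
4 100/61 100/113 50/61 -2600/6893 7 -1 E
5 200/197 40/41 100/197 -160/8077 8 -1 S
6 10/13 50/37 5/13 140/481 8 -2 W
7 40/37 200/169 20/37 320/6253 7 -2 N
final 7 -1 E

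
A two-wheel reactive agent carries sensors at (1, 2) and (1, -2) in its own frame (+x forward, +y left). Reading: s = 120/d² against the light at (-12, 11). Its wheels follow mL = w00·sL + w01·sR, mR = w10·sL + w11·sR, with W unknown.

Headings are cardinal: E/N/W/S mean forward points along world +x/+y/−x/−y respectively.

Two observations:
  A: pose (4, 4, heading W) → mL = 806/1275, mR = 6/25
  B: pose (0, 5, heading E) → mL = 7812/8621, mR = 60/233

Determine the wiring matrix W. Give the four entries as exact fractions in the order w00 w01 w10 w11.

1 1/2 0 1/2

obs A: pose=(4,4,W) → sL=20/51, sR=12/25, mL=806/1275, mR=6/25
obs B: pose=(0,5,E) → sL=24/37, sR=120/233, mL=7812/8621, mR=60/233
sensor matrix S = [[20/51, 12/25], [24/37, 120/233]]; det S = -400768/3663925
solve [mL_A; mL_B] = S·[w00; w01] and [mR_A; mR_B] = S·[w10; w11]:
  w00 = 1, w01 = 1/2, w10 = 0, w11 = 1/2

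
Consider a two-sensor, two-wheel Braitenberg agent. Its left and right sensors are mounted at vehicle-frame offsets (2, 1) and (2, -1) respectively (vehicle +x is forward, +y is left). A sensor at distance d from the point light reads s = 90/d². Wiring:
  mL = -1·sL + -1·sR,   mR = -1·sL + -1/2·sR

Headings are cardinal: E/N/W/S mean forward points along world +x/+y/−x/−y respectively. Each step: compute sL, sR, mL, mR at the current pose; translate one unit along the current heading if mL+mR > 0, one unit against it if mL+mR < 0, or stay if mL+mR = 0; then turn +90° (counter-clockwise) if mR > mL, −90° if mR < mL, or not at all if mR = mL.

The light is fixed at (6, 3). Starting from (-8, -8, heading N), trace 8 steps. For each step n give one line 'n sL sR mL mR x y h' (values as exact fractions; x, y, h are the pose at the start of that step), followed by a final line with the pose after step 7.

n=0: pose=(-8,-8,N); sL=5/17, sR=9/25; mL=-278/425, mR=-403/850; mL+mR=-959/850 → advance -1; mR−mL=9/50 → turn +1·90°
n=1: pose=(-8,-9,W); sL=18/85, sR=90/377; mL=-14436/32045, mR=-10611/32045; mL+mR=-25047/32045 → advance -1; mR−mL=45/377 → turn +1·90°
n=2: pose=(-7,-9,S); sL=9/34, sR=45/196; mL=-1647/3332, mR=-2529/6664; mL+mR=-5823/6664 → advance -1; mR−mL=45/392 → turn +1·90°
n=3: pose=(-7,-8,E); sL=90/221, sR=18/53; mL=-8748/11713, mR=-6759/11713; mL+mR=-15507/11713 → advance -1; mR−mL=9/53 → turn +1·90°
n=4: pose=(-8,-8,N); sL=5/17, sR=9/25; mL=-278/425, mR=-403/850; mL+mR=-959/850 → advance -1; mR−mL=9/50 → turn +1·90°
n=5: pose=(-8,-9,W); sL=18/85, sR=90/377; mL=-14436/32045, mR=-10611/32045; mL+mR=-25047/32045 → advance -1; mR−mL=45/377 → turn +1·90°
n=6: pose=(-7,-9,S); sL=9/34, sR=45/196; mL=-1647/3332, mR=-2529/6664; mL+mR=-5823/6664 → advance -1; mR−mL=45/392 → turn +1·90°
n=7: pose=(-7,-8,E); sL=90/221, sR=18/53; mL=-8748/11713, mR=-6759/11713; mL+mR=-15507/11713 → advance -1; mR−mL=9/53 → turn +1·90°

0 5/17 9/25 -278/425 -403/850 -8 -8 N
1 18/85 90/377 -14436/32045 -10611/32045 -8 -9 W
2 9/34 45/196 -1647/3332 -2529/6664 -7 -9 S
3 90/221 18/53 -8748/11713 -6759/11713 -7 -8 E
4 5/17 9/25 -278/425 -403/850 -8 -8 N
5 18/85 90/377 -14436/32045 -10611/32045 -8 -9 W
6 9/34 45/196 -1647/3332 -2529/6664 -7 -9 S
7 90/221 18/53 -8748/11713 -6759/11713 -7 -8 E
final -8 -8 N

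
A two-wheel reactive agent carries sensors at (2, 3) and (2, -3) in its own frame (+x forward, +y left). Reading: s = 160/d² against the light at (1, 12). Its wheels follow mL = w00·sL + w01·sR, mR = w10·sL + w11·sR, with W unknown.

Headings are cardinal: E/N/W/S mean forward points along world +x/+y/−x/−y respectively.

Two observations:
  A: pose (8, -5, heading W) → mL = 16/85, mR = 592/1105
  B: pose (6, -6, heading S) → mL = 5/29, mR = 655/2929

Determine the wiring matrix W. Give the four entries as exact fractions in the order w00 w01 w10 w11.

1/2 0 -1/2 1

obs A: pose=(8,-5,W) → sL=32/85, sR=160/221, mL=16/85, mR=592/1105
obs B: pose=(6,-6,S) → sL=10/29, sR=40/101, mL=5/29, mR=655/2929
sensor matrix S = [[32/85, 160/221], [10/29, 40/101]]; det S = -65088/647309
solve [mL_A; mL_B] = S·[w00; w01] and [mR_A; mR_B] = S·[w10; w11]:
  w00 = 1/2, w01 = 0, w10 = -1/2, w11 = 1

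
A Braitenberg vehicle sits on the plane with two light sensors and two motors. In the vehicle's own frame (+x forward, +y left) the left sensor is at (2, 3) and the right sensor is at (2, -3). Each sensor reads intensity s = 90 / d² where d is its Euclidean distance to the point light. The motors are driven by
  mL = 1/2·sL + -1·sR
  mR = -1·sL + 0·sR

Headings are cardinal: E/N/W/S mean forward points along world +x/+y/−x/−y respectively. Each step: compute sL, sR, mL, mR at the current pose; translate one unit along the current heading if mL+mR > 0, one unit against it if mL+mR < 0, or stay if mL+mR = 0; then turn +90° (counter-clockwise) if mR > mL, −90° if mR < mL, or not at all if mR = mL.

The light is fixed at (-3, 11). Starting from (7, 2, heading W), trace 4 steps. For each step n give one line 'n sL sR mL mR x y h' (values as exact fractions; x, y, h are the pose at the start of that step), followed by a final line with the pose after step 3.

0 45/104 9/10 -711/1040 -45/104 7 2 W
1 90/317 18/37 -4041/11729 -90/317 8 2 S
2 45/97 9/29 -441/5626 -45/97 8 3 E
3 90/269 90/149 -17505/40081 -90/269 7 3 S
final 7 4 E

n=0: pose=(7,2,W); sL=45/104, sR=9/10; mL=-711/1040, mR=-45/104; mL+mR=-1161/1040 → advance -1; mR−mL=261/1040 → turn +1·90°
n=1: pose=(8,2,S); sL=90/317, sR=18/37; mL=-4041/11729, mR=-90/317; mL+mR=-7371/11729 → advance -1; mR−mL=711/11729 → turn +1·90°
n=2: pose=(8,3,E); sL=45/97, sR=9/29; mL=-441/5626, mR=-45/97; mL+mR=-3051/5626 → advance -1; mR−mL=-2169/5626 → turn -1·90°
n=3: pose=(7,3,S); sL=90/269, sR=90/149; mL=-17505/40081, mR=-90/269; mL+mR=-30915/40081 → advance -1; mR−mL=4095/40081 → turn +1·90°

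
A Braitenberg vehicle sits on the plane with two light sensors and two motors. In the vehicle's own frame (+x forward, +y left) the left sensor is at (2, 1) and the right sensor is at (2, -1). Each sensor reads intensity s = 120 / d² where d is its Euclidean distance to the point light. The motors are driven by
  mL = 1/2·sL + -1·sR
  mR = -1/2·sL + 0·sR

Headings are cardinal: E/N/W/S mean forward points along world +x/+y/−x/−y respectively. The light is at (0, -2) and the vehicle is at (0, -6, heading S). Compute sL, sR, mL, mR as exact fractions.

left sensor world pos  = (1, -8); dL² = 37
right sensor world pos = (-1, -8); dR² = 37
sL = 120/37 = 120/37
sR = 120/37 = 120/37
mL = 1/2·sL + -1·sR = -60/37
mR = -1/2·sL + 0·sR = -60/37

120/37 120/37 -60/37 -60/37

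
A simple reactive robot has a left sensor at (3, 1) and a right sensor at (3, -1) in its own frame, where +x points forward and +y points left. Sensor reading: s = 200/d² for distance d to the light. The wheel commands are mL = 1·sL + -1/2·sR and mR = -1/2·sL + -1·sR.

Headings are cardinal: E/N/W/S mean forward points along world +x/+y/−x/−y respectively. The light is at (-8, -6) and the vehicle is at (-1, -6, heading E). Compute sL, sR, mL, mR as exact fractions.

200/101 200/101 100/101 -300/101

left sensor world pos  = (2, -5); dL² = 101
right sensor world pos = (2, -7); dR² = 101
sL = 200/101 = 200/101
sR = 200/101 = 200/101
mL = 1·sL + -1/2·sR = 100/101
mR = -1/2·sL + -1·sR = -300/101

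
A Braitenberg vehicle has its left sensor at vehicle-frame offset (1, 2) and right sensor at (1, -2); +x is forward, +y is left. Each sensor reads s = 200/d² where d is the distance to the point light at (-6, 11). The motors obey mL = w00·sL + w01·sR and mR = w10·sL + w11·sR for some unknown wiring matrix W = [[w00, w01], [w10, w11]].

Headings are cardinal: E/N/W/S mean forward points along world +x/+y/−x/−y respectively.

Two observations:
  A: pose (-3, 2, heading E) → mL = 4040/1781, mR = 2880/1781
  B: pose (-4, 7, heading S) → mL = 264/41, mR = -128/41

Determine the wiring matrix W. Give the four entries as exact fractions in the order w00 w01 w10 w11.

obs A: pose=(-3,2,E) → sL=40/13, sR=200/137, mL=4040/1781, mR=2880/1781
obs B: pose=(-4,7,S) → sL=200/41, sR=8, mL=264/41, mR=-128/41
sensor matrix S = [[40/13, 200/137], [200/41, 8]]; det S = 1277440/73021
solve [mL_A; mL_B] = S·[w00; w01] and [mR_A; mR_B] = S·[w10; w11]:
  w00 = 1/2, w01 = 1/2, w10 = 1, w11 = -1

1/2 1/2 1 -1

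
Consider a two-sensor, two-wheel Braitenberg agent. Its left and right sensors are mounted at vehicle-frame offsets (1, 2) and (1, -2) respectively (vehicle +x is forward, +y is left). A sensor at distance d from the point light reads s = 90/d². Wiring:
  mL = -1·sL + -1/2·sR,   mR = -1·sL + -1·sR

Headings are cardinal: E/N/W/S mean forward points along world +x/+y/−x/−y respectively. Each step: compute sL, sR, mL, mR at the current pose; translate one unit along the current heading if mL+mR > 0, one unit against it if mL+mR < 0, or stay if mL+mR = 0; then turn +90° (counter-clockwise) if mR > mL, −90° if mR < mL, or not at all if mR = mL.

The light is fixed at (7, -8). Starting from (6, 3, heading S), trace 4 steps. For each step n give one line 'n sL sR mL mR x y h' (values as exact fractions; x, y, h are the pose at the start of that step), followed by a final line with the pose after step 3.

0 90/101 90/109 -14355/11009 -18900/11009 6 3 S
1 45/52 9/20 -567/520 -171/130 6 4 W
2 90/173 90/173 -135/173 -180/173 7 4 N
3 9/17 45/41 -1503/1394 -1134/697 7 3 E
final 6 3 S

n=0: pose=(6,3,S); sL=90/101, sR=90/109; mL=-14355/11009, mR=-18900/11009; mL+mR=-33255/11009 → advance -1; mR−mL=-45/109 → turn -1·90°
n=1: pose=(6,4,W); sL=45/52, sR=9/20; mL=-567/520, mR=-171/130; mL+mR=-1251/520 → advance -1; mR−mL=-9/40 → turn -1·90°
n=2: pose=(7,4,N); sL=90/173, sR=90/173; mL=-135/173, mR=-180/173; mL+mR=-315/173 → advance -1; mR−mL=-45/173 → turn -1·90°
n=3: pose=(7,3,E); sL=9/17, sR=45/41; mL=-1503/1394, mR=-1134/697; mL+mR=-3771/1394 → advance -1; mR−mL=-45/82 → turn -1·90°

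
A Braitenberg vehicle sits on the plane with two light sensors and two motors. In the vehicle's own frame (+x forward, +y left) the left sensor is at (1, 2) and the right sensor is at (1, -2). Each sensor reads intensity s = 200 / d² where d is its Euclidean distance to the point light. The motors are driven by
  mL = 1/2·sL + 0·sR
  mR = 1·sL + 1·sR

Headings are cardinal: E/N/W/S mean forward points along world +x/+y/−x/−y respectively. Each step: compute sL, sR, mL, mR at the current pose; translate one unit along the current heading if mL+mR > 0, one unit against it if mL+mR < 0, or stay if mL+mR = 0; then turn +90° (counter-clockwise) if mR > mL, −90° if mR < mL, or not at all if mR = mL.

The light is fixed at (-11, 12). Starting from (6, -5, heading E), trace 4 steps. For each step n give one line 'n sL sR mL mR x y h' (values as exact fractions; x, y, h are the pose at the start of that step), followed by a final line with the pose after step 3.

0 200/549 40/137 100/549 49360/75213 6 -5 E
1 25/64 25/82 25/128 1825/2624 7 -5 N
2 200/613 40/97 100/613 43920/59461 7 -4 W
3 4/13 100/257 2/13 2328/3341 6 -4 S
final 6 -5 E

n=0: pose=(6,-5,E); sL=200/549, sR=40/137; mL=100/549, mR=49360/75213; mL+mR=21020/25071 → advance +1; mR−mL=35660/75213 → turn +1·90°
n=1: pose=(7,-5,N); sL=25/64, sR=25/82; mL=25/128, mR=1825/2624; mL+mR=4675/5248 → advance +1; mR−mL=2625/5248 → turn +1·90°
n=2: pose=(7,-4,W); sL=200/613, sR=40/97; mL=100/613, mR=43920/59461; mL+mR=53620/59461 → advance +1; mR−mL=34220/59461 → turn +1·90°
n=3: pose=(6,-4,S); sL=4/13, sR=100/257; mL=2/13, mR=2328/3341; mL+mR=2842/3341 → advance +1; mR−mL=1814/3341 → turn +1·90°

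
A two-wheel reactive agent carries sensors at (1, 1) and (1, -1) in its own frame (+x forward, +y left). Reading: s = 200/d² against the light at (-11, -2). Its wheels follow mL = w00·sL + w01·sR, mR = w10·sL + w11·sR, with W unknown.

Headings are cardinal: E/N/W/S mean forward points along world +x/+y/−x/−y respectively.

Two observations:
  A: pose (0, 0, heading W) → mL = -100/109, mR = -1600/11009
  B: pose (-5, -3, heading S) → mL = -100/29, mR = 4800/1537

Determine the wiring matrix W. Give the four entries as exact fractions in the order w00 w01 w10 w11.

obs A: pose=(0,0,W) → sL=200/101, sR=200/109, mL=-100/109, mR=-1600/11009
obs B: pose=(-5,-3,S) → sL=200/53, sR=200/29, mL=-100/29, mR=4800/1537
sensor matrix S = [[200/101, 200/109], [200/53, 200/29]]; det S = 113920000/16920833
solve [mL_A; mL_B] = S·[w00; w01] and [mR_A; mR_B] = S·[w10; w11]:
  w00 = 0, w01 = -1/2, w10 = -1, w11 = 1

0 -1/2 -1 1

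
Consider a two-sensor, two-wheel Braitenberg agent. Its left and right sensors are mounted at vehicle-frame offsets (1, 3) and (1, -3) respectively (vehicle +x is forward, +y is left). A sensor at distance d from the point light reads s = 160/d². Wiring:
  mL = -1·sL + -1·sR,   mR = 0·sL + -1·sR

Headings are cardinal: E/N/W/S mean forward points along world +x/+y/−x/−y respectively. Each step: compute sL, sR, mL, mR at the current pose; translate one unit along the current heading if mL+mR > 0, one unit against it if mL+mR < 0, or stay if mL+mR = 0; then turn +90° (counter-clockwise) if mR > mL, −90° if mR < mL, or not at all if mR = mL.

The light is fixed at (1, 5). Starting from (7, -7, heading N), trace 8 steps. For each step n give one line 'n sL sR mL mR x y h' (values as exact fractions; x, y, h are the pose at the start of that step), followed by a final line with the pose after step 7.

0 16/13 80/101 -2656/1313 -80/101 7 -7 N
1 160/281 32/25 -12992/7025 -32/25 7 -8 W
2 20/37 40/53 -2540/1961 -40/53 8 -8 S
3 32/29 160/289 -13888/8381 -160/289 8 -7 E
4 16/13 80/101 -2656/1313 -80/101 7 -7 N
5 160/281 32/25 -12992/7025 -32/25 7 -8 W
6 20/37 40/53 -2540/1961 -40/53 8 -8 S
7 32/29 160/289 -13888/8381 -160/289 8 -7 E
final 7 -7 N

n=0: pose=(7,-7,N); sL=16/13, sR=80/101; mL=-2656/1313, mR=-80/101; mL+mR=-3696/1313 → advance -1; mR−mL=16/13 → turn +1·90°
n=1: pose=(7,-8,W); sL=160/281, sR=32/25; mL=-12992/7025, mR=-32/25; mL+mR=-21984/7025 → advance -1; mR−mL=160/281 → turn +1·90°
n=2: pose=(8,-8,S); sL=20/37, sR=40/53; mL=-2540/1961, mR=-40/53; mL+mR=-4020/1961 → advance -1; mR−mL=20/37 → turn +1·90°
n=3: pose=(8,-7,E); sL=32/29, sR=160/289; mL=-13888/8381, mR=-160/289; mL+mR=-18528/8381 → advance -1; mR−mL=32/29 → turn +1·90°
n=4: pose=(7,-7,N); sL=16/13, sR=80/101; mL=-2656/1313, mR=-80/101; mL+mR=-3696/1313 → advance -1; mR−mL=16/13 → turn +1·90°
n=5: pose=(7,-8,W); sL=160/281, sR=32/25; mL=-12992/7025, mR=-32/25; mL+mR=-21984/7025 → advance -1; mR−mL=160/281 → turn +1·90°
n=6: pose=(8,-8,S); sL=20/37, sR=40/53; mL=-2540/1961, mR=-40/53; mL+mR=-4020/1961 → advance -1; mR−mL=20/37 → turn +1·90°
n=7: pose=(8,-7,E); sL=32/29, sR=160/289; mL=-13888/8381, mR=-160/289; mL+mR=-18528/8381 → advance -1; mR−mL=32/29 → turn +1·90°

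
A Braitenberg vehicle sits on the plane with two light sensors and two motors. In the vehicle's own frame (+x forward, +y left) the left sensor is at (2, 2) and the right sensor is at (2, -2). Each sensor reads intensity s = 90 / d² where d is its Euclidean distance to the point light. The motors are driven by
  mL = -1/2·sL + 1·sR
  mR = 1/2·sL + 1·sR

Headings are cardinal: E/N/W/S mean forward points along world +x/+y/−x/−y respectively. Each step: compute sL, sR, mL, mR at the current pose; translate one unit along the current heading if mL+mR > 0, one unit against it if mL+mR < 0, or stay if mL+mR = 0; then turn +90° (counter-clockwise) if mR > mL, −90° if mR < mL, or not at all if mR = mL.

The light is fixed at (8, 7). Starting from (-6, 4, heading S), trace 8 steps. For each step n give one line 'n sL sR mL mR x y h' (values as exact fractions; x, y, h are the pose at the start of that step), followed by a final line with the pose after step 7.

n=0: pose=(-6,4,S); sL=90/169, sR=90/281; mL=2565/47489, mR=27855/47489; mL+mR=180/281 → advance +1; mR−mL=90/169 → turn +1·90°
n=1: pose=(-6,3,E); sL=45/74, sR=1/2; mL=29/148, mR=119/148; mL+mR=1 → advance +1; mR−mL=45/74 → turn +1·90°
n=2: pose=(-5,3,N); sL=90/229, sR=18/25; mL=2997/5725, mR=5247/5725; mL+mR=36/25 → advance +1; mR−mL=90/229 → turn +1·90°
n=3: pose=(-5,4,W); sL=9/25, sR=45/113; mL=1233/5650, mR=3267/5650; mL+mR=90/113 → advance +1; mR−mL=9/25 → turn +1·90°
n=4: pose=(-6,4,S); sL=90/169, sR=90/281; mL=2565/47489, mR=27855/47489; mL+mR=180/281 → advance +1; mR−mL=90/169 → turn +1·90°
n=5: pose=(-6,3,E); sL=45/74, sR=1/2; mL=29/148, mR=119/148; mL+mR=1 → advance +1; mR−mL=45/74 → turn +1·90°
n=6: pose=(-5,3,N); sL=90/229, sR=18/25; mL=2997/5725, mR=5247/5725; mL+mR=36/25 → advance +1; mR−mL=90/229 → turn +1·90°
n=7: pose=(-5,4,W); sL=9/25, sR=45/113; mL=1233/5650, mR=3267/5650; mL+mR=90/113 → advance +1; mR−mL=9/25 → turn +1·90°

0 90/169 90/281 2565/47489 27855/47489 -6 4 S
1 45/74 1/2 29/148 119/148 -6 3 E
2 90/229 18/25 2997/5725 5247/5725 -5 3 N
3 9/25 45/113 1233/5650 3267/5650 -5 4 W
4 90/169 90/281 2565/47489 27855/47489 -6 4 S
5 45/74 1/2 29/148 119/148 -6 3 E
6 90/229 18/25 2997/5725 5247/5725 -5 3 N
7 9/25 45/113 1233/5650 3267/5650 -5 4 W
final -6 4 S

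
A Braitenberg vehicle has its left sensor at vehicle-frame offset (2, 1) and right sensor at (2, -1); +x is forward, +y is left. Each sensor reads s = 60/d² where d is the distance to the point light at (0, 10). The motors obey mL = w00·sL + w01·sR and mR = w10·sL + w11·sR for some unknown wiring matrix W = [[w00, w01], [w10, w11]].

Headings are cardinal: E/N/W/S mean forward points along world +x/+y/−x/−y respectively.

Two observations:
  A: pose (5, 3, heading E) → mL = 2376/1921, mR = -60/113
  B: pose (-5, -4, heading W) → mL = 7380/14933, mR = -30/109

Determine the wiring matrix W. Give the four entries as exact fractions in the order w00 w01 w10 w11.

obs A: pose=(5,3,E) → sL=12/17, sR=60/113, mL=2376/1921, mR=-60/113
obs B: pose=(-5,-4,W) → sL=30/137, sR=30/109, mL=7380/14933, mR=-30/109
sensor matrix S = [[12/17, 60/113], [30/137, 30/109]]; det S = 2237760/28686293
solve [mL_A; mL_B] = S·[w00; w01] and [mR_A; mR_B] = S·[w10; w11]:
  w00 = 1, w01 = 1, w10 = 0, w11 = -1

1 1 0 -1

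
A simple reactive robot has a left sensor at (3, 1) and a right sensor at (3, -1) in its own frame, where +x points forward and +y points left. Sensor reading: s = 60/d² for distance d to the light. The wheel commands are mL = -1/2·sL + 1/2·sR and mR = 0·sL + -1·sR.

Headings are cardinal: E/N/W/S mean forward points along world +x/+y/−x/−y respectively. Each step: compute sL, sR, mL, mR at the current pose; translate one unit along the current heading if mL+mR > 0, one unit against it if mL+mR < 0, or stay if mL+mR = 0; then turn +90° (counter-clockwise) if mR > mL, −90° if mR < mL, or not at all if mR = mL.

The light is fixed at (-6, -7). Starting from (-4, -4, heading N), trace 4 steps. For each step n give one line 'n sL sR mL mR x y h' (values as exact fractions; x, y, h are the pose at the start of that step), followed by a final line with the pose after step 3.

n=0: pose=(-4,-4,N); sL=60/37, sR=4/3; mL=-16/111, mR=-4/3; mL+mR=-164/111 → advance -1; mR−mL=-44/37 → turn -1·90°
n=1: pose=(-4,-5,E); sL=30/17, sR=30/13; mL=60/221, mR=-30/13; mL+mR=-450/221 → advance -1; mR−mL=-570/221 → turn -1·90°
n=2: pose=(-5,-5,S); sL=12, sR=60; mL=24, mR=-60; mL+mR=-36 → advance -1; mR−mL=-84 → turn -1·90°
n=3: pose=(-5,-4,W); sL=15/2, sR=3; mL=-9/4, mR=-3; mL+mR=-21/4 → advance -1; mR−mL=-3/4 → turn -1·90°

0 60/37 4/3 -16/111 -4/3 -4 -4 N
1 30/17 30/13 60/221 -30/13 -4 -5 E
2 12 60 24 -60 -5 -5 S
3 15/2 3 -9/4 -3 -5 -4 W
final -4 -4 N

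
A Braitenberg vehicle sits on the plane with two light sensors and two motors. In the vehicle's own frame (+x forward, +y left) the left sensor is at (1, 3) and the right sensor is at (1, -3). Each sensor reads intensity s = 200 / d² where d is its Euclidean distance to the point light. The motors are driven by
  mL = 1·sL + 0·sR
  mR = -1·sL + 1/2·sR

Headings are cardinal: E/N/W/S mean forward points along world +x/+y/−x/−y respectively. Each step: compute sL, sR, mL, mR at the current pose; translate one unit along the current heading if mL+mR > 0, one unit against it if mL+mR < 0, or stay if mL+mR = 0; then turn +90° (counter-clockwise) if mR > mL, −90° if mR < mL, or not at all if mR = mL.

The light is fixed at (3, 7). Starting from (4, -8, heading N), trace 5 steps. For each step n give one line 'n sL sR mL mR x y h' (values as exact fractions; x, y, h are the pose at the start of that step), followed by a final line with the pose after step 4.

n=0: pose=(4,-8,N); sL=1, sR=50/53; mL=1, mR=-28/53; mL+mR=25/53 → advance +1; mR−mL=-81/53 → turn -1·90°
n=1: pose=(4,-7,E); sL=8/5, sR=200/293; mL=8/5, mR=-1844/1465; mL+mR=100/293 → advance +1; mR−mL=-4188/1465 → turn -1·90°
n=2: pose=(5,-7,S); sL=4/5, sR=100/113; mL=4/5, mR=-202/565; mL+mR=50/113 → advance +1; mR−mL=-654/565 → turn -1·90°
n=3: pose=(5,-8,W); sL=8/13, sR=40/29; mL=8/13, mR=28/377; mL+mR=20/29 → advance +1; mR−mL=-204/377 → turn -1·90°
n=4: pose=(4,-8,N); sL=1, sR=50/53; mL=1, mR=-28/53; mL+mR=25/53 → advance +1; mR−mL=-81/53 → turn -1·90°

0 1 50/53 1 -28/53 4 -8 N
1 8/5 200/293 8/5 -1844/1465 4 -7 E
2 4/5 100/113 4/5 -202/565 5 -7 S
3 8/13 40/29 8/13 28/377 5 -8 W
4 1 50/53 1 -28/53 4 -8 N
final 4 -7 E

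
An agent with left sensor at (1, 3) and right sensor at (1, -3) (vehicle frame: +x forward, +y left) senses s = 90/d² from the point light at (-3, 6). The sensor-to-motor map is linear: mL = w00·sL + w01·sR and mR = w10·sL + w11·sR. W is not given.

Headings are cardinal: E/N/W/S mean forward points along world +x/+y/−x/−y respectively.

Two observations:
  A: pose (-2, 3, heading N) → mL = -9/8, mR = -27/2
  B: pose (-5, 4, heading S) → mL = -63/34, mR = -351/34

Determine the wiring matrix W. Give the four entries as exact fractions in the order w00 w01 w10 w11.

obs A: pose=(-2,3,N) → sL=45/4, sR=9/2, mL=-9/8, mR=-27/2
obs B: pose=(-5,4,S) → sL=9, sR=45/17, mL=-63/34, mR=-351/34
sensor matrix S = [[45/4, 9/2], [9, 45/17]]; det S = -729/68
solve [mL_A; mL_B] = S·[w00; w01] and [mR_A; mR_B] = S·[w10; w11]:
  w00 = -1/2, w01 = 1, w10 = -1, w11 = -1/2

-1/2 1 -1 -1/2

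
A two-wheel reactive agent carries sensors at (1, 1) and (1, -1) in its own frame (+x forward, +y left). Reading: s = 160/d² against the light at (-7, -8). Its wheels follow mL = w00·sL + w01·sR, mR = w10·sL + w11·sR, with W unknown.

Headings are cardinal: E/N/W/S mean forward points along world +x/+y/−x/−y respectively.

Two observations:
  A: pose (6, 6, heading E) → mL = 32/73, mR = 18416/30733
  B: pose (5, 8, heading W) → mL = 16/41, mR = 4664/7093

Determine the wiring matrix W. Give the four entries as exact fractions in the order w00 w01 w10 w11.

0 1 1 1/2

obs A: pose=(6,6,E) → sL=160/421, sR=32/73, mL=32/73, mR=18416/30733
obs B: pose=(5,8,W) → sL=80/173, sR=16/41, mL=16/41, mR=4664/7093
sensor matrix S = [[160/421, 32/73], [80/173, 16/41]]; det S = -11857920/217989169
solve [mL_A; mL_B] = S·[w00; w01] and [mR_A; mR_B] = S·[w10; w11]:
  w00 = 0, w01 = 1, w10 = 1, w11 = 1/2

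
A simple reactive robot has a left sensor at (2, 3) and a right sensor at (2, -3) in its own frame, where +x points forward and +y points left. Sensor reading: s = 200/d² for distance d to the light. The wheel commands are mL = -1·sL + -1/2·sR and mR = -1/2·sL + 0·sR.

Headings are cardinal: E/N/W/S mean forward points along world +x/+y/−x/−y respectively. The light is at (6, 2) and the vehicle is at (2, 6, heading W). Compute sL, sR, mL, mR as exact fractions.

200/37 40/17 -4140/629 -100/37

left sensor world pos  = (0, 3); dL² = 37
right sensor world pos = (0, 9); dR² = 85
sL = 200/37 = 200/37
sR = 200/85 = 40/17
mL = -1·sL + -1/2·sR = -4140/629
mR = -1/2·sL + 0·sR = -100/37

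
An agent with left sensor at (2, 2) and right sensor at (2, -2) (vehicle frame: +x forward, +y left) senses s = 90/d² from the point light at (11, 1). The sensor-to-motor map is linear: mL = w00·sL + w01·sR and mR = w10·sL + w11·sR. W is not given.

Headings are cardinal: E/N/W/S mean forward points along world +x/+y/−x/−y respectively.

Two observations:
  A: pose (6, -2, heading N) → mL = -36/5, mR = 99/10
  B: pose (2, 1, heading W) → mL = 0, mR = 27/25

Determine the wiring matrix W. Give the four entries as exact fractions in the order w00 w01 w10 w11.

obs A: pose=(6,-2,N) → sL=9/5, sR=9, mL=-36/5, mR=99/10
obs B: pose=(2,1,W) → sL=18/25, sR=18/25, mL=0, mR=27/25
sensor matrix S = [[9/5, 9], [18/25, 18/25]]; det S = -648/125
solve [mL_A; mL_B] = S·[w00; w01] and [mR_A; mR_B] = S·[w10; w11]:
  w00 = 1, w01 = -1, w10 = 1/2, w11 = 1

1 -1 1/2 1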